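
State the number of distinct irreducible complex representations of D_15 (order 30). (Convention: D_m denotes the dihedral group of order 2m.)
9

Solution. The number of irreducible complex representations of a finite group equals its number of conjugacy classes. D_15 has 9 conjugacy classes ((n+3)/2 for n odd), so D_15 (order 30) has exactly 9 irreducible complex representations.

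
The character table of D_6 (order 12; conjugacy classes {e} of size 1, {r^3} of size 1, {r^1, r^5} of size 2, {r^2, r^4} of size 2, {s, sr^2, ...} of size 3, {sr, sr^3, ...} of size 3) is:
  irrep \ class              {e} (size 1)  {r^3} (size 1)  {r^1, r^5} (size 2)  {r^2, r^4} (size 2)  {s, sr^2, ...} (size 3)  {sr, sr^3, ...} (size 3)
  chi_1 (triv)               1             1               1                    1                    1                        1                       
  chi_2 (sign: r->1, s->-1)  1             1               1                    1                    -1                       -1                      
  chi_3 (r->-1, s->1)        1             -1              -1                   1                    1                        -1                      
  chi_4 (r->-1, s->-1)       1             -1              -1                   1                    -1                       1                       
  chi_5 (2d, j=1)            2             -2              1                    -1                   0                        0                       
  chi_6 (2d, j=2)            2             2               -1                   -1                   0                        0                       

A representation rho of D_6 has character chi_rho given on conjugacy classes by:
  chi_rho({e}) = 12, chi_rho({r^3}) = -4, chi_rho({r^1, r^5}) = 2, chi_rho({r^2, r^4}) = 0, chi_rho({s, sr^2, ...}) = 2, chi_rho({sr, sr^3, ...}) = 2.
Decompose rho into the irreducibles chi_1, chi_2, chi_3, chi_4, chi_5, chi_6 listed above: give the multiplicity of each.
Multiplicities: chi_1: 2, chi_2: 0, chi_3: 1, chi_4: 1, chi_5: 3, chi_6: 1.

Proof sketch: Use <chi_rho, chi> = (1/|G|) sum_C |C| * chi_rho(C) * conj(chi(C)) with |G| = 12 for each irreducible chi in the table:
  <chi_rho, chi_1> = (1/12)[1*(12)*conj(1) + 1*(-4)*conj(1) + 2*(2)*conj(1) + 2*(0)*conj(1) + 3*(2)*conj(1) + 3*(2)*conj(1)]
      = (1/12)[(12) + (-4) + (4) + (0) + (6) + (6)] = 24/12 = 2
  <chi_rho, chi_2> = (1/12)[1*(12)*conj(1) + 1*(-4)*conj(1) + 2*(2)*conj(1) + 2*(0)*conj(1) + 3*(2)*conj(-1) + 3*(2)*conj(-1)]
      = (1/12)[(12) + (-4) + (4) + (0) + (-6) + (-6)] = 0/12 = 0
  <chi_rho, chi_3> = (1/12)[1*(12)*conj(1) + 1*(-4)*conj(-1) + 2*(2)*conj(-1) + 2*(0)*conj(1) + 3*(2)*conj(1) + 3*(2)*conj(-1)]
      = (1/12)[(12) + (4) + (-4) + (0) + (6) + (-6)] = 12/12 = 1
  <chi_rho, chi_4> = (1/12)[1*(12)*conj(1) + 1*(-4)*conj(-1) + 2*(2)*conj(-1) + 2*(0)*conj(1) + 3*(2)*conj(-1) + 3*(2)*conj(1)]
      = (1/12)[(12) + (4) + (-4) + (0) + (-6) + (6)] = 12/12 = 1
  <chi_rho, chi_5> = (1/12)[1*(12)*conj(2) + 1*(-4)*conj(-2) + 2*(2)*conj(1) + 2*(0)*conj(-1) + 3*(2)*conj(0) + 3*(2)*conj(0)]
      = (1/12)[(24) + (8) + (4) + (0) + (0) + (0)] = 36/12 = 3
  <chi_rho, chi_6> = (1/12)[1*(12)*conj(2) + 1*(-4)*conj(2) + 2*(2)*conj(-1) + 2*(0)*conj(-1) + 3*(2)*conj(0) + 3*(2)*conj(0)]
      = (1/12)[(24) + (-8) + (-4) + (0) + (0) + (0)] = 12/12 = 1
Dimension check: dim(rho) = sum (mult * dim) = 2*1 + 0*1 + 1*1 + 1*1 + 3*2 + 1*2 = 12 = chi_rho(e) = 12.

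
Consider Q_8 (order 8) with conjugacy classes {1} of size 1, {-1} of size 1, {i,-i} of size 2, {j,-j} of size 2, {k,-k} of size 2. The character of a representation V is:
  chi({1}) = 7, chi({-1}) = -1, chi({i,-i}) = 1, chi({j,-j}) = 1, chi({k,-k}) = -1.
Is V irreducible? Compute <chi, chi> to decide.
Not irreducible (reducible): <chi, chi> = 7 > 1.

Reasoning: <chi, chi> = (1/|G|) sum_C |C| * |chi(C)|^2 = (1/8)[1*|7|^2 + 1*|-1|^2 + 2*|1|^2 + 2*|1|^2 + 2*|-1|^2]
  = (1/8)[(49) + (1) + (2) + (2) + (2)] = 56/8 = 7.
A character is irreducible iff <chi, chi> = 1, so this representation is reducible.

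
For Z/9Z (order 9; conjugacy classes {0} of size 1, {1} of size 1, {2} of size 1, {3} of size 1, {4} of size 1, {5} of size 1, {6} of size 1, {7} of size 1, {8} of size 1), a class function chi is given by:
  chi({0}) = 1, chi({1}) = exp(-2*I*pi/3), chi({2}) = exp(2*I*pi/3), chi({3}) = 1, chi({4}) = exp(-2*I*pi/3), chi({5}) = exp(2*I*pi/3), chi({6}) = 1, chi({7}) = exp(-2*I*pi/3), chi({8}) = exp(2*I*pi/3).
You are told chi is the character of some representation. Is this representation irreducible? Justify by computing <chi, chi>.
Irreducible: <chi, chi> = 1.

Details: <chi, chi> = (1/|G|) sum_C |C| * |chi(C)|^2 = (1/9)[1*|1|^2 + 1*|exp(-2*I*pi/3)|^2 + 1*|exp(2*I*pi/3)|^2 + 1*|1|^2 + 1*|exp(-2*I*pi/3)|^2 + 1*|exp(2*I*pi/3)|^2 + 1*|1|^2 + 1*|exp(-2*I*pi/3)|^2 + 1*|exp(2*I*pi/3)|^2]
  = (1/9)[(1) + (1) + (1) + (1) + (1) + (1) + (1) + (1) + (1)] = 9/9 = 1.
(Exp terms are combined using exp(i*s)*conj(exp(i*t)) = exp(i*(s-t)), and sums of them are collapsed using the identity that for every m > 1 the m distinct m-th roots of unity sum to 0, e.g. 1 + exp(2*I*pi/3) + exp(-2*I*pi/3) = 0.)
A character is irreducible iff <chi, chi> = 1, so this representation is irreducible.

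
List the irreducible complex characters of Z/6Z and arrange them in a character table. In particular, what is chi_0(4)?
Character table of Z/6Z (irreps indexed chi_0,...,chi_5 with chi_k(m) = zeta_6^(k*m), zeta_6 = exp(2*pi*i/6)):
  irrep \ class  {0} (size 1)  {1} (size 1)    {2} (size 1)    {3} (size 1)  {4} (size 1)    {5} (size 1)  
  chi_0          1             1               1               1             1               1             
  chi_1          1             exp(I*pi/3)     exp(2*I*pi/3)   -1            exp(-2*I*pi/3)  exp(-I*pi/3)  
  chi_2          1             exp(2*I*pi/3)   exp(-2*I*pi/3)  1             exp(2*I*pi/3)   exp(-2*I*pi/3)
  chi_3          1             -1              1               -1            1               -1            
  chi_4          1             exp(-2*I*pi/3)  exp(2*I*pi/3)   1             exp(-2*I*pi/3)  exp(2*I*pi/3) 
  chi_5          1             exp(-I*pi/3)    exp(-2*I*pi/3)  -1            exp(2*I*pi/3)   exp(I*pi/3)   

Spot check: chi_0(4) = zeta_6^(0*4) = zeta_6^0 = 1.

Z/6Z is abelian, so all 6 irreducible complex representations are 1-dimensional. They are given by chi_k(m) = zeta_6^(k*m) for k = 0,...,5. Row orthogonality: sum_m chi_k(m) conj(chi_l(m)) = 6 * [k = l].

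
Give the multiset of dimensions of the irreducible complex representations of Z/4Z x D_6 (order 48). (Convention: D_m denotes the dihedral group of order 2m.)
Dimensions: 1, 1, 1, 1, 1, 1, 1, 1, 1, 1, 1, 1, 1, 1, 1, 1, 2, 2, 2, 2, 2, 2, 2, 2

Explanation: There are 24 irreducibles (= number of conjugacy classes). Their dimensions d_i satisfy sum d_i^2 = |G| = 48: 1 + 1 + 1 + 1 + 1 + 1 + 1 + 1 + 1 + 1 + 1 + 1 + 1 + 1 + 1 + 1 + 4 + 4 + 4 + 4 + 4 + 4 + 4 + 4 = 48. (For the product with Z/4Z: each of the 4 1-dim characters of Z/4Z tensors with each irrep of D_6, giving 4 copies of each D_6-dimension.)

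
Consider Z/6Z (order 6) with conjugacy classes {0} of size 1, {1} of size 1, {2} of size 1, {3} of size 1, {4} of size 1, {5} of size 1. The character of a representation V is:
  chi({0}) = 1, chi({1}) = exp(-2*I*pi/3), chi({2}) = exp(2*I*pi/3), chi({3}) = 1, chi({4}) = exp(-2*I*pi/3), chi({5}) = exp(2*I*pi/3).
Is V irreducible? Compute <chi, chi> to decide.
Irreducible: <chi, chi> = 1.

Details: <chi, chi> = (1/|G|) sum_C |C| * |chi(C)|^2 = (1/6)[1*|1|^2 + 1*|exp(-2*I*pi/3)|^2 + 1*|exp(2*I*pi/3)|^2 + 1*|1|^2 + 1*|exp(-2*I*pi/3)|^2 + 1*|exp(2*I*pi/3)|^2]
  = (1/6)[(1) + (1) + (1) + (1) + (1) + (1)] = 6/6 = 1.
(Exp terms are combined using exp(i*s)*conj(exp(i*t)) = exp(i*(s-t)), and sums of them are collapsed using the identity that for every m > 1 the m distinct m-th roots of unity sum to 0, e.g. 1 + exp(2*I*pi/3) + exp(-2*I*pi/3) = 0.)
A character is irreducible iff <chi, chi> = 1, so this representation is irreducible.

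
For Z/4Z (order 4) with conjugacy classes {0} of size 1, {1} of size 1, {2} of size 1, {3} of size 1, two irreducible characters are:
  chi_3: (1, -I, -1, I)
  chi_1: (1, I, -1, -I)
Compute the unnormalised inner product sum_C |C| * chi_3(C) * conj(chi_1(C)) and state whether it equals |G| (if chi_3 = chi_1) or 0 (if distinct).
Sum = 0; so <chi_3, chi_1> = 0 (distinct irreducibles are orthogonal).

Reasoning: Compute term by term over conjugacy classes (|C| * chi_3(C) * conj(chi_1(C))):
  1*(1)*conj(1) + 1*(-I)*conj(I) + 1*(-1)*conj(-1) + 1*(I)*conj(-I)
  = (1) + (-1) + (1) + (-1)
  = 0.
(Exp terms are combined using exp(i*s)*conj(exp(i*t)) = exp(i*(s-t)), and sums of them are collapsed using the identity that for every m > 1 the m distinct m-th roots of unity sum to 0, e.g. 1 + exp(2*I*pi/3) + exp(-2*I*pi/3) = 0.)
Dividing by |G| = 4 gives 0/4 = 0, matching the row-orthogonality relation <chi_3, chi_1> = [chi_3 = chi_1].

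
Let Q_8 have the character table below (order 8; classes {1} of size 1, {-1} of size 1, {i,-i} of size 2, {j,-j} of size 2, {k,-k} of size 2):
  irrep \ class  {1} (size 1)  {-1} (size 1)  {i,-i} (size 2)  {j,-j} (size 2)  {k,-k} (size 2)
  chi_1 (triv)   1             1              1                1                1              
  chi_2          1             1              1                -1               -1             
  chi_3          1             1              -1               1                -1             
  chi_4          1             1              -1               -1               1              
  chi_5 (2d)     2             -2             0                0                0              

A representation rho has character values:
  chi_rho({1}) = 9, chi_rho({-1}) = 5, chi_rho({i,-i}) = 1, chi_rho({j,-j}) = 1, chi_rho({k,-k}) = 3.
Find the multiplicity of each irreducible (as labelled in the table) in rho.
Multiplicities: chi_1: 3, chi_2: 1, chi_3: 1, chi_4: 2, chi_5: 1.

Proof sketch: Use <chi_rho, chi> = (1/|G|) sum_C |C| * chi_rho(C) * conj(chi(C)) with |G| = 8 for each irreducible chi in the table:
  <chi_rho, chi_1> = (1/8)[1*(9)*conj(1) + 1*(5)*conj(1) + 2*(1)*conj(1) + 2*(1)*conj(1) + 2*(3)*conj(1)]
      = (1/8)[(9) + (5) + (2) + (2) + (6)] = 24/8 = 3
  <chi_rho, chi_2> = (1/8)[1*(9)*conj(1) + 1*(5)*conj(1) + 2*(1)*conj(1) + 2*(1)*conj(-1) + 2*(3)*conj(-1)]
      = (1/8)[(9) + (5) + (2) + (-2) + (-6)] = 8/8 = 1
  <chi_rho, chi_3> = (1/8)[1*(9)*conj(1) + 1*(5)*conj(1) + 2*(1)*conj(-1) + 2*(1)*conj(1) + 2*(3)*conj(-1)]
      = (1/8)[(9) + (5) + (-2) + (2) + (-6)] = 8/8 = 1
  <chi_rho, chi_4> = (1/8)[1*(9)*conj(1) + 1*(5)*conj(1) + 2*(1)*conj(-1) + 2*(1)*conj(-1) + 2*(3)*conj(1)]
      = (1/8)[(9) + (5) + (-2) + (-2) + (6)] = 16/8 = 2
  <chi_rho, chi_5> = (1/8)[1*(9)*conj(2) + 1*(5)*conj(-2) + 2*(1)*conj(0) + 2*(1)*conj(0) + 2*(3)*conj(0)]
      = (1/8)[(18) + (-10) + (0) + (0) + (0)] = 8/8 = 1
Dimension check: dim(rho) = sum (mult * dim) = 3*1 + 1*1 + 1*1 + 2*1 + 1*2 = 9 = chi_rho(e) = 9.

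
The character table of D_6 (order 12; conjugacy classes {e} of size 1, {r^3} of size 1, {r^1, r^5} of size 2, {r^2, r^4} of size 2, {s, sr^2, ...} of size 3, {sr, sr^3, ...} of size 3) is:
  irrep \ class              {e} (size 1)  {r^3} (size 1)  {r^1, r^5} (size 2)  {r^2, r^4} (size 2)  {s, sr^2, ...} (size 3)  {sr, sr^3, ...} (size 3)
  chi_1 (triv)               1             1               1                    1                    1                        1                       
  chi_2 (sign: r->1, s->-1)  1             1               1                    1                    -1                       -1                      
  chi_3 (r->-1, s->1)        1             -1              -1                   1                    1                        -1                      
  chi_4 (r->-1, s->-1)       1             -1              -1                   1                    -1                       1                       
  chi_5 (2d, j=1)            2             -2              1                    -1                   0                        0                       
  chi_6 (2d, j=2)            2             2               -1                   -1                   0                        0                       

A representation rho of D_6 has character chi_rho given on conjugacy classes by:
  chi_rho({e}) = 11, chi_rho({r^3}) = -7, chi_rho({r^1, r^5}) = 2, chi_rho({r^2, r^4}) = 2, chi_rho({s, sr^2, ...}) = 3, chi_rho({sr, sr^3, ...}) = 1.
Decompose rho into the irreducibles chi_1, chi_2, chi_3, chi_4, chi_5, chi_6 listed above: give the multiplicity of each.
Multiplicities: chi_1: 2, chi_2: 0, chi_3: 2, chi_4: 1, chi_5: 3, chi_6: 0.

Justification: Use <chi_rho, chi> = (1/|G|) sum_C |C| * chi_rho(C) * conj(chi(C)) with |G| = 12 for each irreducible chi in the table:
  <chi_rho, chi_1> = (1/12)[1*(11)*conj(1) + 1*(-7)*conj(1) + 2*(2)*conj(1) + 2*(2)*conj(1) + 3*(3)*conj(1) + 3*(1)*conj(1)]
      = (1/12)[(11) + (-7) + (4) + (4) + (9) + (3)] = 24/12 = 2
  <chi_rho, chi_2> = (1/12)[1*(11)*conj(1) + 1*(-7)*conj(1) + 2*(2)*conj(1) + 2*(2)*conj(1) + 3*(3)*conj(-1) + 3*(1)*conj(-1)]
      = (1/12)[(11) + (-7) + (4) + (4) + (-9) + (-3)] = 0/12 = 0
  <chi_rho, chi_3> = (1/12)[1*(11)*conj(1) + 1*(-7)*conj(-1) + 2*(2)*conj(-1) + 2*(2)*conj(1) + 3*(3)*conj(1) + 3*(1)*conj(-1)]
      = (1/12)[(11) + (7) + (-4) + (4) + (9) + (-3)] = 24/12 = 2
  <chi_rho, chi_4> = (1/12)[1*(11)*conj(1) + 1*(-7)*conj(-1) + 2*(2)*conj(-1) + 2*(2)*conj(1) + 3*(3)*conj(-1) + 3*(1)*conj(1)]
      = (1/12)[(11) + (7) + (-4) + (4) + (-9) + (3)] = 12/12 = 1
  <chi_rho, chi_5> = (1/12)[1*(11)*conj(2) + 1*(-7)*conj(-2) + 2*(2)*conj(1) + 2*(2)*conj(-1) + 3*(3)*conj(0) + 3*(1)*conj(0)]
      = (1/12)[(22) + (14) + (4) + (-4) + (0) + (0)] = 36/12 = 3
  <chi_rho, chi_6> = (1/12)[1*(11)*conj(2) + 1*(-7)*conj(2) + 2*(2)*conj(-1) + 2*(2)*conj(-1) + 3*(3)*conj(0) + 3*(1)*conj(0)]
      = (1/12)[(22) + (-14) + (-4) + (-4) + (0) + (0)] = 0/12 = 0
Dimension check: dim(rho) = sum (mult * dim) = 2*1 + 0*1 + 2*1 + 1*1 + 3*2 + 0*2 = 11 = chi_rho(e) = 11.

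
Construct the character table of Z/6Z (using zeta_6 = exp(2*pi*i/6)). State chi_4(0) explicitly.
Character table of Z/6Z (irreps indexed chi_0,...,chi_5 with chi_k(m) = zeta_6^(k*m), zeta_6 = exp(2*pi*i/6)):
  irrep \ class  {0} (size 1)  {1} (size 1)    {2} (size 1)    {3} (size 1)  {4} (size 1)    {5} (size 1)  
  chi_0          1             1               1               1             1               1             
  chi_1          1             exp(I*pi/3)     exp(2*I*pi/3)   -1            exp(-2*I*pi/3)  exp(-I*pi/3)  
  chi_2          1             exp(2*I*pi/3)   exp(-2*I*pi/3)  1             exp(2*I*pi/3)   exp(-2*I*pi/3)
  chi_3          1             -1              1               -1            1               -1            
  chi_4          1             exp(-2*I*pi/3)  exp(2*I*pi/3)   1             exp(-2*I*pi/3)  exp(2*I*pi/3) 
  chi_5          1             exp(-I*pi/3)    exp(-2*I*pi/3)  -1            exp(2*I*pi/3)   exp(I*pi/3)   

Spot check: chi_4(0) = zeta_6^(4*0) = zeta_6^0 = 1.

Z/6Z is abelian, so all 6 irreducible complex representations are 1-dimensional. They are given by chi_k(m) = zeta_6^(k*m) for k = 0,...,5. Row orthogonality: sum_m chi_k(m) conj(chi_l(m)) = 6 * [k = l].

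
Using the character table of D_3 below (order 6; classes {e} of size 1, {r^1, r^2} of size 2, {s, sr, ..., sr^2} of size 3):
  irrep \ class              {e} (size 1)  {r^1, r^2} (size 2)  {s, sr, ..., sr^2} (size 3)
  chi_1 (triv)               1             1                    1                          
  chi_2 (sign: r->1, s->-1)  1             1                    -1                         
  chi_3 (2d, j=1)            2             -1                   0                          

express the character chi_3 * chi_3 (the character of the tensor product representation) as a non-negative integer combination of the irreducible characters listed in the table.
chi_3 tensor chi_3 = chi_1 + chi_2 + chi_3 (all other irreducibles have multiplicity 0).

Proof sketch: The character of a tensor product is the pointwise product (chi_3 * chi_3)(C) = chi_3(C) * chi_3(C):
  {e}: (2)*(2), {r^1, r^2}: (-1)*(-1), {s, sr, ..., sr^2}: (0)*(0)
so (chi_3 * chi_3) takes values
  {e} -> 4, {r^1, r^2} -> 1, {s, sr, ..., sr^2} -> 0.
Now take the inner product of this character with each irreducible chi from the table, <chi_3*chi_3, chi> = (1/6) sum_C |C| (chi_3*chi_3)(C) conj(chi(C)):
  <chi_3*chi_3, chi_1> = (1/6)[1*(4)*conj(1) + 2*(1)*conj(1) + 3*(0)*conj(1)]
      = (1/6)[(4) + (2) + (0)] = 6/6 = 1
  <chi_3*chi_3, chi_2> = (1/6)[1*(4)*conj(1) + 2*(1)*conj(1) + 3*(0)*conj(-1)]
      = (1/6)[(4) + (2) + (0)] = 6/6 = 1
  <chi_3*chi_3, chi_3> = (1/6)[1*(4)*conj(2) + 2*(1)*conj(-1) + 3*(0)*conj(0)]
      = (1/6)[(8) + (-2) + (0)] = 6/6 = 1
Hence the multiplicities are chi_1: 1, chi_2: 1, chi_3: 1. Dimension check: dim(chi_3)*dim(chi_3) = 2*2 = 4 and sum (mult * dim) = 1*1 + 1*1 + 1*2 = 4.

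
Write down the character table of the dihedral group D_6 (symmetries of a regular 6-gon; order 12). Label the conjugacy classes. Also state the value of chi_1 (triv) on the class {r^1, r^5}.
Conjugacy classes: {e} of size 1, {r^3} of size 1, {r^1, r^5} of size 2, {r^2, r^4} of size 2, {s, sr^2, ...} of size 3, {sr, sr^3, ...} of size 3.
Character table:
  irrep \ class              {e} (size 1)  {r^3} (size 1)  {r^1, r^5} (size 2)  {r^2, r^4} (size 2)  {s, sr^2, ...} (size 3)  {sr, sr^3, ...} (size 3)
  chi_1 (triv)               1             1               1                    1                    1                        1                       
  chi_2 (sign: r->1, s->-1)  1             1               1                    1                    -1                       -1                      
  chi_3 (r->-1, s->1)        1             -1              -1                   1                    1                        -1                      
  chi_4 (r->-1, s->-1)       1             -1              -1                   1                    -1                       1                       
  chi_5 (2d, j=1)            2             -2              1                    -1                   0                        0                       
  chi_6 (2d, j=2)            2             2               -1                   -1                   0                        0                       

Spot check: chi_1 (triv) on {r^1, r^5} = 1.

Solution. D_6 has order 2*6 = 12 with 6 conjugacy classes, hence 6 irreducibles. Sum of squared dims 1 + 1 + 1 + 1 + 4 + 4 = 12 = |G|. Linear characters come from the abelianisation; the 2-dimensional irreps have character r^k -> 2*cos(2*pi*j*k/6), reflections -> 0.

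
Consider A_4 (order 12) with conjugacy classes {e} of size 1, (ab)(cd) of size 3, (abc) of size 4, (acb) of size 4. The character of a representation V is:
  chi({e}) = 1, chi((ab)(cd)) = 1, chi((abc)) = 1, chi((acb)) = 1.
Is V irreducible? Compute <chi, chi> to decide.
Irreducible: <chi, chi> = 1.

<chi, chi> = (1/|G|) sum_C |C| * |chi(C)|^2 = (1/12)[1*|1|^2 + 3*|1|^2 + 4*|1|^2 + 4*|1|^2]
  = (1/12)[(1) + (3) + (4) + (4)] = 12/12 = 1.
(Exp terms are combined using exp(i*s)*conj(exp(i*t)) = exp(i*(s-t)), and sums of them are collapsed using the identity that for every m > 1 the m distinct m-th roots of unity sum to 0, e.g. 1 + exp(2*I*pi/3) + exp(-2*I*pi/3) = 0.)
A character is irreducible iff <chi, chi> = 1, so this representation is irreducible.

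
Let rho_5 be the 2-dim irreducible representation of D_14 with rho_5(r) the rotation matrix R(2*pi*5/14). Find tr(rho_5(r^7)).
chi_{rho_5}(r^7) = 2*cos(2*pi*5*7/14) = -2

Why: rho_5(r^7) is rotation by angle 2*pi*5*7/14, whose trace is 2*cos(2*pi*5*7/14) = -2.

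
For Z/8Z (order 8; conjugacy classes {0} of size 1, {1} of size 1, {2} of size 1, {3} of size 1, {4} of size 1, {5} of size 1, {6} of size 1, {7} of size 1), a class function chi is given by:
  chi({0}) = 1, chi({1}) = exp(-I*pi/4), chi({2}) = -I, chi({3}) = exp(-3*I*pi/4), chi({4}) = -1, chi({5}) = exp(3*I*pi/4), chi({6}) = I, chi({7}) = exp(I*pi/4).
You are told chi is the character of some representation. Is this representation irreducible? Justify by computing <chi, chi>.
Irreducible: <chi, chi> = 1.

Derivation: <chi, chi> = (1/|G|) sum_C |C| * |chi(C)|^2 = (1/8)[1*|1|^2 + 1*|exp(-I*pi/4)|^2 + 1*|-I|^2 + 1*|exp(-3*I*pi/4)|^2 + 1*|-1|^2 + 1*|exp(3*I*pi/4)|^2 + 1*|I|^2 + 1*|exp(I*pi/4)|^2]
  = (1/8)[(1) + (1) + (1) + (1) + (1) + (1) + (1) + (1)] = 8/8 = 1.
(Exp terms are combined using exp(i*s)*conj(exp(i*t)) = exp(i*(s-t)), and sums of them are collapsed using the identity that for every m > 1 the m distinct m-th roots of unity sum to 0, e.g. 1 + exp(2*I*pi/3) + exp(-2*I*pi/3) = 0.)
A character is irreducible iff <chi, chi> = 1, so this representation is irreducible.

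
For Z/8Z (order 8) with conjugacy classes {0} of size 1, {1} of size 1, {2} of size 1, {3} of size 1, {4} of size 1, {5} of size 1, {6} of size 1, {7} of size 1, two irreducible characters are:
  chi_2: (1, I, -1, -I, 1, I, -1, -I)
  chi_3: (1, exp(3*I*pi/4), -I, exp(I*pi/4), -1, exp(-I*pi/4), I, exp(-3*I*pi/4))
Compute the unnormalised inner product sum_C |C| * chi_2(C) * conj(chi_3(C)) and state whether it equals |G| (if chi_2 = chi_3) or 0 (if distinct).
Sum = 0; so <chi_2, chi_3> = 0 (distinct irreducibles are orthogonal).

Argument: Compute term by term over conjugacy classes (|C| * chi_2(C) * conj(chi_3(C))):
  1*(1)*conj(1) + 1*(I)*conj(exp(3*I*pi/4)) + 1*(-1)*conj(-I) + 1*(-I)*conj(exp(I*pi/4)) + 1*(1)*conj(-1) + 1*(I)*conj(exp(-I*pi/4)) + 1*(-1)*conj(I) + 1*(-I)*conj(exp(-3*I*pi/4))
  = (1) + (exp(-I*pi/4)) + (-I) + (-exp(I*pi/4)) + (-1) + (exp(3*I*pi/4)) + (I) + (-exp(-3*I*pi/4))
  = 0.
(Exp terms are combined using exp(i*s)*conj(exp(i*t)) = exp(i*(s-t)), and sums of them are collapsed using the identity that for every m > 1 the m distinct m-th roots of unity sum to 0, e.g. 1 + exp(2*I*pi/3) + exp(-2*I*pi/3) = 0.)
Dividing by |G| = 8 gives 0/8 = 0, matching the row-orthogonality relation <chi_2, chi_3> = [chi_2 = chi_3].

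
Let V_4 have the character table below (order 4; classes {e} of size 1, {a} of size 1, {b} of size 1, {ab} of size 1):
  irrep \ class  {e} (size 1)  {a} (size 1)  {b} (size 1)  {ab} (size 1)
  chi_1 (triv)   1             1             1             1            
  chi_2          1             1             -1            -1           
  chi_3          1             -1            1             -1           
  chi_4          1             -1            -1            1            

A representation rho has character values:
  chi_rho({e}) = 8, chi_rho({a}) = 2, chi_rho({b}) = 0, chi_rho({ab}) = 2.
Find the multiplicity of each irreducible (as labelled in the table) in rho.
Multiplicities: chi_1: 3, chi_2: 2, chi_3: 1, chi_4: 2.

Solution. Use <chi_rho, chi> = (1/|G|) sum_C |C| * chi_rho(C) * conj(chi(C)) with |G| = 4 for each irreducible chi in the table:
  <chi_rho, chi_1> = (1/4)[1*(8)*conj(1) + 1*(2)*conj(1) + 1*(0)*conj(1) + 1*(2)*conj(1)]
      = (1/4)[(8) + (2) + (0) + (2)] = 12/4 = 3
  <chi_rho, chi_2> = (1/4)[1*(8)*conj(1) + 1*(2)*conj(1) + 1*(0)*conj(-1) + 1*(2)*conj(-1)]
      = (1/4)[(8) + (2) + (0) + (-2)] = 8/4 = 2
  <chi_rho, chi_3> = (1/4)[1*(8)*conj(1) + 1*(2)*conj(-1) + 1*(0)*conj(1) + 1*(2)*conj(-1)]
      = (1/4)[(8) + (-2) + (0) + (-2)] = 4/4 = 1
  <chi_rho, chi_4> = (1/4)[1*(8)*conj(1) + 1*(2)*conj(-1) + 1*(0)*conj(-1) + 1*(2)*conj(1)]
      = (1/4)[(8) + (-2) + (0) + (2)] = 8/4 = 2
Dimension check: dim(rho) = sum (mult * dim) = 3*1 + 2*1 + 1*1 + 2*1 = 8 = chi_rho(e) = 8.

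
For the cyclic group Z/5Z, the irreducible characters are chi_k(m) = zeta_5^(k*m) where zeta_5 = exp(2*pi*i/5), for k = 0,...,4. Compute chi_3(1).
chi_3(1) = zeta_5^3 = exp(-4*I*pi/5)

Derivation: chi_3(1) = zeta_5^(3*1) = zeta_5^3. Since zeta_5^5 = 1, this equals zeta_5^3 = exp(2*pi*i*3/5) = exp(-4*I*pi/5).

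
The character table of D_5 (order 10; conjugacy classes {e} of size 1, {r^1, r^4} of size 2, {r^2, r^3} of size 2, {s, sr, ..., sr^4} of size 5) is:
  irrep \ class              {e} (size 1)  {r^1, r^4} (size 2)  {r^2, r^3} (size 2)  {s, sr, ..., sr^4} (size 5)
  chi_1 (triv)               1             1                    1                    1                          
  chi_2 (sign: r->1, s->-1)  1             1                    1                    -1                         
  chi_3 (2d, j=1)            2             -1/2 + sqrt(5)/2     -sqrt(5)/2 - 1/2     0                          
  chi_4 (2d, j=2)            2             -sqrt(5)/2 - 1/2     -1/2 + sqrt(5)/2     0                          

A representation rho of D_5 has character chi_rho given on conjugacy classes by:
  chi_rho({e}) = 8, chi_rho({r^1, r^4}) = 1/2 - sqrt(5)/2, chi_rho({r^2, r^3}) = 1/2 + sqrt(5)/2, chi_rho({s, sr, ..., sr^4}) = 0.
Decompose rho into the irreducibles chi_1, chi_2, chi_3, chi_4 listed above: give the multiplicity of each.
Multiplicities: chi_1: 1, chi_2: 1, chi_3: 1, chi_4: 2.

Solution. Use <chi_rho, chi> = (1/|G|) sum_C |C| * chi_rho(C) * conj(chi(C)) with |G| = 10 for each irreducible chi in the table:
  <chi_rho, chi_1> = (1/10)[1*(8)*conj(1) + 2*(1/2 - sqrt(5)/2)*conj(1) + 2*(1/2 + sqrt(5)/2)*conj(1) + 5*(0)*conj(1)]
      = (1/10)[(8) + (1 - sqrt(5)) + (1 + sqrt(5)) + (0)] = 10/10 = 1
  <chi_rho, chi_2> = (1/10)[1*(8)*conj(1) + 2*(1/2 - sqrt(5)/2)*conj(1) + 2*(1/2 + sqrt(5)/2)*conj(1) + 5*(0)*conj(-1)]
      = (1/10)[(8) + (1 - sqrt(5)) + (1 + sqrt(5)) + (0)] = 10/10 = 1
  <chi_rho, chi_3> = (1/10)[1*(8)*conj(2) + 2*(1/2 - sqrt(5)/2)*conj(-1/2 + sqrt(5)/2) + 2*(1/2 + sqrt(5)/2)*conj(-sqrt(5)/2 - 1/2) + 5*(0)*conj(0)]
      = (1/10)[(16) + (-3 + sqrt(5)) + (-3 - sqrt(5)) + (0)] = 10/10 = 1
  <chi_rho, chi_4> = (1/10)[1*(8)*conj(2) + 2*(1/2 - sqrt(5)/2)*conj(-sqrt(5)/2 - 1/2) + 2*(1/2 + sqrt(5)/2)*conj(-1/2 + sqrt(5)/2) + 5*(0)*conj(0)]
      = (1/10)[(16) + (2) + (2) + (0)] = 20/10 = 2
Dimension check: dim(rho) = sum (mult * dim) = 1*1 + 1*1 + 1*2 + 2*2 = 8 = chi_rho(e) = 8.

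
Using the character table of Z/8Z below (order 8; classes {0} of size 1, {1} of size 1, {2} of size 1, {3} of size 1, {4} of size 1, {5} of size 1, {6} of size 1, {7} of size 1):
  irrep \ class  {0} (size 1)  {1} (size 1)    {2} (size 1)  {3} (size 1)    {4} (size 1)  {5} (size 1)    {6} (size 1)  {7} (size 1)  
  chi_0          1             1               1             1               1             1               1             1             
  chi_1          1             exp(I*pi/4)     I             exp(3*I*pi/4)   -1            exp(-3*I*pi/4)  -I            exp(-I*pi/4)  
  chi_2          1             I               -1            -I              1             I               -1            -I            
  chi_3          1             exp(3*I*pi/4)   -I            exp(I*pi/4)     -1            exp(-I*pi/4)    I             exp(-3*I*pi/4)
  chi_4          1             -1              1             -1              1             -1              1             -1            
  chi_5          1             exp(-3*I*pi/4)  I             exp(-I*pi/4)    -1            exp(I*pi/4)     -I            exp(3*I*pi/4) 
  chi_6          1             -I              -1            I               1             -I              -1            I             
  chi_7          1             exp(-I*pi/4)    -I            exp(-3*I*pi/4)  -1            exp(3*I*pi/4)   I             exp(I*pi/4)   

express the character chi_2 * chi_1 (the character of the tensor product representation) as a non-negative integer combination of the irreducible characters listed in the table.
chi_2 tensor chi_1 = chi_3 (all other irreducibles have multiplicity 0).

Reasoning: The character of a tensor product is the pointwise product (chi_2 * chi_1)(C) = chi_2(C) * chi_1(C):
  {0}: (1)*(1), {1}: (I)*(exp(I*pi/4)), {2}: (-1)*(I), {3}: (-I)*(exp(3*I*pi/4)), {4}: (1)*(-1), {5}: (I)*(exp(-3*I*pi/4)), {6}: (-1)*(-I), {7}: (-I)*(exp(-I*pi/4))
so (chi_2 * chi_1) takes values
  {0} -> 1, {1} -> exp(3*I*pi/4), {2} -> -I, {3} -> -exp(-3*I*pi/4), {4} -> -1, {5} -> exp(-I*pi/4), {6} -> I, {7} -> -exp(I*pi/4).
Now take the inner product of this character with each irreducible chi from the table, <chi_2*chi_1, chi> = (1/8) sum_C |C| (chi_2*chi_1)(C) conj(chi(C)):
  <chi_2*chi_1, chi_0> = (1/8)[1*(1)*conj(1) + 1*(exp(3*I*pi/4))*conj(1) + 1*(-I)*conj(1) + 1*(-exp(-3*I*pi/4))*conj(1) + 1*(-1)*conj(1) + 1*(exp(-I*pi/4))*conj(1) + 1*(I)*conj(1) + 1*(-exp(I*pi/4))*conj(1)]
      = (1/8)[(1) + (exp(3*I*pi/4)) + (-I) + (-exp(-3*I*pi/4)) + (-1) + (exp(-I*pi/4)) + (I) + (-exp(I*pi/4))] = 0/8 = 0
  <chi_2*chi_1, chi_1> = (1/8)[1*(1)*conj(1) + 1*(exp(3*I*pi/4))*conj(exp(I*pi/4)) + 1*(-I)*conj(I) + 1*(-exp(-3*I*pi/4))*conj(exp(3*I*pi/4)) + 1*(-1)*conj(-1) + 1*(exp(-I*pi/4))*conj(exp(-3*I*pi/4)) + 1*(I)*conj(-I) + 1*(-exp(I*pi/4))*conj(exp(-I*pi/4))]
      = (1/8)[(1) + (I) + (-1) + (-I) + (1) + (I) + (-1) + (-I)] = 0/8 = 0
  <chi_2*chi_1, chi_2> = (1/8)[1*(1)*conj(1) + 1*(exp(3*I*pi/4))*conj(I) + 1*(-I)*conj(-1) + 1*(-exp(-3*I*pi/4))*conj(-I) + 1*(-1)*conj(1) + 1*(exp(-I*pi/4))*conj(I) + 1*(I)*conj(-1) + 1*(-exp(I*pi/4))*conj(-I)]
      = (1/8)[(1) + (-exp(-3*I*pi/4)) + (I) + (-exp(-I*pi/4)) + (-1) + (-exp(I*pi/4)) + (-I) + (-exp(3*I*pi/4))] = 0/8 = 0
  <chi_2*chi_1, chi_3> = (1/8)[1*(1)*conj(1) + 1*(exp(3*I*pi/4))*conj(exp(3*I*pi/4)) + 1*(-I)*conj(-I) + 1*(-exp(-3*I*pi/4))*conj(exp(I*pi/4)) + 1*(-1)*conj(-1) + 1*(exp(-I*pi/4))*conj(exp(-I*pi/4)) + 1*(I)*conj(I) + 1*(-exp(I*pi/4))*conj(exp(-3*I*pi/4))]
      = (1/8)[(1) + (1) + (1) + (1) + (1) + (1) + (1) + (1)] = 8/8 = 1
  <chi_2*chi_1, chi_4> = (1/8)[1*(1)*conj(1) + 1*(exp(3*I*pi/4))*conj(-1) + 1*(-I)*conj(1) + 1*(-exp(-3*I*pi/4))*conj(-1) + 1*(-1)*conj(1) + 1*(exp(-I*pi/4))*conj(-1) + 1*(I)*conj(1) + 1*(-exp(I*pi/4))*conj(-1)]
      = (1/8)[(1) + (-exp(3*I*pi/4)) + (-I) + (exp(-3*I*pi/4)) + (-1) + (-exp(-I*pi/4)) + (I) + (exp(I*pi/4))] = 0/8 = 0
  <chi_2*chi_1, chi_5> = (1/8)[1*(1)*conj(1) + 1*(exp(3*I*pi/4))*conj(exp(-3*I*pi/4)) + 1*(-I)*conj(I) + 1*(-exp(-3*I*pi/4))*conj(exp(-I*pi/4)) + 1*(-1)*conj(-1) + 1*(exp(-I*pi/4))*conj(exp(I*pi/4)) + 1*(I)*conj(-I) + 1*(-exp(I*pi/4))*conj(exp(3*I*pi/4))]
      = (1/8)[(1) + (-I) + (-1) + (I) + (1) + (-I) + (-1) + (I)] = 0/8 = 0
  <chi_2*chi_1, chi_6> = (1/8)[1*(1)*conj(1) + 1*(exp(3*I*pi/4))*conj(-I) + 1*(-I)*conj(-1) + 1*(-exp(-3*I*pi/4))*conj(I) + 1*(-1)*conj(1) + 1*(exp(-I*pi/4))*conj(-I) + 1*(I)*conj(-1) + 1*(-exp(I*pi/4))*conj(I)]
      = (1/8)[(1) + (exp(-3*I*pi/4)) + (I) + (exp(-I*pi/4)) + (-1) + (exp(I*pi/4)) + (-I) + (exp(3*I*pi/4))] = 0/8 = 0
  <chi_2*chi_1, chi_7> = (1/8)[1*(1)*conj(1) + 1*(exp(3*I*pi/4))*conj(exp(-I*pi/4)) + 1*(-I)*conj(-I) + 1*(-exp(-3*I*pi/4))*conj(exp(-3*I*pi/4)) + 1*(-1)*conj(-1) + 1*(exp(-I*pi/4))*conj(exp(3*I*pi/4)) + 1*(I)*conj(I) + 1*(-exp(I*pi/4))*conj(exp(I*pi/4))]
      = (1/8)[(1) + (-1) + (1) + (-1) + (1) + (-1) + (1) + (-1)] = 0/8 = 0
(Exp terms are combined using exp(i*s)*conj(exp(i*t)) = exp(i*(s-t)), and sums of them are collapsed using the identity that for every m > 1 the m distinct m-th roots of unity sum to 0, e.g. 1 + exp(2*I*pi/3) + exp(-2*I*pi/3) = 0.)
Hence the multiplicities are chi_3: 1. Dimension check: dim(chi_2)*dim(chi_1) = 1*1 = 1 and sum (mult * dim) = 1*1 = 1.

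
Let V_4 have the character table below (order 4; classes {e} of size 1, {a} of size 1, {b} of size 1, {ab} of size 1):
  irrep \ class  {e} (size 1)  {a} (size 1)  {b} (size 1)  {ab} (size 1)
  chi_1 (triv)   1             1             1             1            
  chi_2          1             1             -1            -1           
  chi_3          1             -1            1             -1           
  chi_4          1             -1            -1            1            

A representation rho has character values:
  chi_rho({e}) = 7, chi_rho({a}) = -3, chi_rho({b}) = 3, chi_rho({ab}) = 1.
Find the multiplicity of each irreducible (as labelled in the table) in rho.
Multiplicities: chi_1: 2, chi_2: 0, chi_3: 3, chi_4: 2.

Reasoning: Use <chi_rho, chi> = (1/|G|) sum_C |C| * chi_rho(C) * conj(chi(C)) with |G| = 4 for each irreducible chi in the table:
  <chi_rho, chi_1> = (1/4)[1*(7)*conj(1) + 1*(-3)*conj(1) + 1*(3)*conj(1) + 1*(1)*conj(1)]
      = (1/4)[(7) + (-3) + (3) + (1)] = 8/4 = 2
  <chi_rho, chi_2> = (1/4)[1*(7)*conj(1) + 1*(-3)*conj(1) + 1*(3)*conj(-1) + 1*(1)*conj(-1)]
      = (1/4)[(7) + (-3) + (-3) + (-1)] = 0/4 = 0
  <chi_rho, chi_3> = (1/4)[1*(7)*conj(1) + 1*(-3)*conj(-1) + 1*(3)*conj(1) + 1*(1)*conj(-1)]
      = (1/4)[(7) + (3) + (3) + (-1)] = 12/4 = 3
  <chi_rho, chi_4> = (1/4)[1*(7)*conj(1) + 1*(-3)*conj(-1) + 1*(3)*conj(-1) + 1*(1)*conj(1)]
      = (1/4)[(7) + (3) + (-3) + (1)] = 8/4 = 2
Dimension check: dim(rho) = sum (mult * dim) = 2*1 + 0*1 + 3*1 + 2*1 = 7 = chi_rho(e) = 7.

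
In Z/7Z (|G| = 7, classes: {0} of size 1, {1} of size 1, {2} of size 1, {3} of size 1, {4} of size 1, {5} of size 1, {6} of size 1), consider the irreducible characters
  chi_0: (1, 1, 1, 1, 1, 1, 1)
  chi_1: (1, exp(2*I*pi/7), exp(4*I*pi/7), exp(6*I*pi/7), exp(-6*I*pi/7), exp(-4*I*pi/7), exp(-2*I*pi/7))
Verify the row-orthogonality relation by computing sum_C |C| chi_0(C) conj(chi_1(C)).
Sum = 0; so <chi_0, chi_1> = 0 (distinct irreducibles are orthogonal).

Details: Compute term by term over conjugacy classes (|C| * chi_0(C) * conj(chi_1(C))):
  1*(1)*conj(1) + 1*(1)*conj(exp(2*I*pi/7)) + 1*(1)*conj(exp(4*I*pi/7)) + 1*(1)*conj(exp(6*I*pi/7)) + 1*(1)*conj(exp(-6*I*pi/7)) + 1*(1)*conj(exp(-4*I*pi/7)) + 1*(1)*conj(exp(-2*I*pi/7))
  = (1) + (exp(-2*I*pi/7)) + (exp(-4*I*pi/7)) + (exp(-6*I*pi/7)) + (exp(6*I*pi/7)) + (exp(4*I*pi/7)) + (exp(2*I*pi/7))
  = 0.
(Exp terms are combined using exp(i*s)*conj(exp(i*t)) = exp(i*(s-t)), and sums of them are collapsed using the identity that for every m > 1 the m distinct m-th roots of unity sum to 0, e.g. 1 + exp(2*I*pi/3) + exp(-2*I*pi/3) = 0.)
Dividing by |G| = 7 gives 0/7 = 0, matching the row-orthogonality relation <chi_0, chi_1> = [chi_0 = chi_1].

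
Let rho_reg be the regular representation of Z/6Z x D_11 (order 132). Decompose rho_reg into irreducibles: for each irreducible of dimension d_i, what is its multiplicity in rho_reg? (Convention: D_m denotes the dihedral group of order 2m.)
Each irreducible V_i of dimension d_i appears with multiplicity d_i, i.e. rho_reg = (direct sum over all irreducibles V_i) d_i V_i. The irreducible dimensions for Z/6Z x D_11 are 1, 1, 1, 1, 1, 1, 1, 1, 1, 1, 1, 1, 2, 2, 2, 2, 2, 2, 2, 2, 2, 2, 2, 2, 2, 2, 2, 2, 2, 2, 2, 2, 2, 2, 2, 2, 2, 2, 2, 2, 2, 2: 12 irreducibles of dimension 1, each with multiplicity 1; 30 irreducibles of dimension 2, each with multiplicity 2. Total dimension 12*1*1 + 30*2*2 = 132 = |G|.

Derivation: General theorem: in the regular representation of a finite group G, each irreducible appears with multiplicity equal to its dimension. Check: dim(rho_reg) = sum d_i^2 = 1 + 1 + 1 + 1 + 1 + 1 + 1 + 1 + 1 + 1 + 1 + 1 + 4 + 4 + 4 + 4 + 4 + 4 + 4 + 4 + 4 + 4 + 4 + 4 + 4 + 4 + 4 + 4 + 4 + 4 + 4 + 4 + 4 + 4 + 4 + 4 + 4 + 4 + 4 + 4 + 4 + 4 = 132 = |G|.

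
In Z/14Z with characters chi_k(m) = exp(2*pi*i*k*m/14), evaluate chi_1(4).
chi_1(4) = zeta_14^4 = exp(4*I*pi/7)

Justification: chi_1(4) = zeta_14^(1*4) = zeta_14^4. Since zeta_14^14 = 1, this equals zeta_14^4 = exp(2*pi*i*4/14) = exp(4*I*pi/7).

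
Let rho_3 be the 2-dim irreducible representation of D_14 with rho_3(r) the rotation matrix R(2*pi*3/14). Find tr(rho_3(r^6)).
chi_{rho_3}(r^6) = 2*cos(2*pi*3*6/14) = -2*cos(3*pi/7)

Details: rho_3(r^6) is rotation by angle 2*pi*3*6/14, whose trace is 2*cos(2*pi*3*6/14) = -2*cos(3*pi/7).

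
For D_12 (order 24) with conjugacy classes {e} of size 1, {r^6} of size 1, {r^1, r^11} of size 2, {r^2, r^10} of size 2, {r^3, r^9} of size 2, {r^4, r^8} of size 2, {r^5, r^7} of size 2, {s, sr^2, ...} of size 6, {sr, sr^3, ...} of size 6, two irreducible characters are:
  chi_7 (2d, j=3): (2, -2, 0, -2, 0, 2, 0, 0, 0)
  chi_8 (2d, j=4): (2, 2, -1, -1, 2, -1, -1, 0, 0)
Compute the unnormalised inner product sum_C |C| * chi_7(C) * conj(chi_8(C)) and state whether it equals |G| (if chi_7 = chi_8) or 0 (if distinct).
Sum = 0; so <chi_7, chi_8> = 0 (distinct irreducibles are orthogonal).

Argument: Compute term by term over conjugacy classes (|C| * chi_7(C) * conj(chi_8(C))):
  1*(2)*conj(2) + 1*(-2)*conj(2) + 2*(0)*conj(-1) + 2*(-2)*conj(-1) + 2*(0)*conj(2) + 2*(2)*conj(-1) + 2*(0)*conj(-1) + 6*(0)*conj(0) + 6*(0)*conj(0)
  = (4) + (-4) + (0) + (4) + (0) + (-4) + (0) + (0) + (0)
  = 0.
Dividing by |G| = 24 gives 0/24 = 0, matching the row-orthogonality relation <chi_7, chi_8> = [chi_7 = chi_8].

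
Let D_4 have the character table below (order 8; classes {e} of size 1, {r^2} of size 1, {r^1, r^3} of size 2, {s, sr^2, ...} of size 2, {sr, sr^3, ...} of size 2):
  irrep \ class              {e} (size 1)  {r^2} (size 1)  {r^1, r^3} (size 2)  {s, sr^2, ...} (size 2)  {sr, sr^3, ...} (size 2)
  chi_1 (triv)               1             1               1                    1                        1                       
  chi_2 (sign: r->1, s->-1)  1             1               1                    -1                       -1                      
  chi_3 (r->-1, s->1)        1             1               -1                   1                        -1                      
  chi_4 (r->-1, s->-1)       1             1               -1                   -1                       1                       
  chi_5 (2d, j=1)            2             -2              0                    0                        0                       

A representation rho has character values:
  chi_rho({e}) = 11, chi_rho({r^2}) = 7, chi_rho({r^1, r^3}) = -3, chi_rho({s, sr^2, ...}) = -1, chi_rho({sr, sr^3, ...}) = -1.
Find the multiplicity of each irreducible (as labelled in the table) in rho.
Multiplicities: chi_1: 1, chi_2: 2, chi_3: 3, chi_4: 3, chi_5: 1.

Argument: Use <chi_rho, chi> = (1/|G|) sum_C |C| * chi_rho(C) * conj(chi(C)) with |G| = 8 for each irreducible chi in the table:
  <chi_rho, chi_1> = (1/8)[1*(11)*conj(1) + 1*(7)*conj(1) + 2*(-3)*conj(1) + 2*(-1)*conj(1) + 2*(-1)*conj(1)]
      = (1/8)[(11) + (7) + (-6) + (-2) + (-2)] = 8/8 = 1
  <chi_rho, chi_2> = (1/8)[1*(11)*conj(1) + 1*(7)*conj(1) + 2*(-3)*conj(1) + 2*(-1)*conj(-1) + 2*(-1)*conj(-1)]
      = (1/8)[(11) + (7) + (-6) + (2) + (2)] = 16/8 = 2
  <chi_rho, chi_3> = (1/8)[1*(11)*conj(1) + 1*(7)*conj(1) + 2*(-3)*conj(-1) + 2*(-1)*conj(1) + 2*(-1)*conj(-1)]
      = (1/8)[(11) + (7) + (6) + (-2) + (2)] = 24/8 = 3
  <chi_rho, chi_4> = (1/8)[1*(11)*conj(1) + 1*(7)*conj(1) + 2*(-3)*conj(-1) + 2*(-1)*conj(-1) + 2*(-1)*conj(1)]
      = (1/8)[(11) + (7) + (6) + (2) + (-2)] = 24/8 = 3
  <chi_rho, chi_5> = (1/8)[1*(11)*conj(2) + 1*(7)*conj(-2) + 2*(-3)*conj(0) + 2*(-1)*conj(0) + 2*(-1)*conj(0)]
      = (1/8)[(22) + (-14) + (0) + (0) + (0)] = 8/8 = 1
Dimension check: dim(rho) = sum (mult * dim) = 1*1 + 2*1 + 3*1 + 3*1 + 1*2 = 11 = chi_rho(e) = 11.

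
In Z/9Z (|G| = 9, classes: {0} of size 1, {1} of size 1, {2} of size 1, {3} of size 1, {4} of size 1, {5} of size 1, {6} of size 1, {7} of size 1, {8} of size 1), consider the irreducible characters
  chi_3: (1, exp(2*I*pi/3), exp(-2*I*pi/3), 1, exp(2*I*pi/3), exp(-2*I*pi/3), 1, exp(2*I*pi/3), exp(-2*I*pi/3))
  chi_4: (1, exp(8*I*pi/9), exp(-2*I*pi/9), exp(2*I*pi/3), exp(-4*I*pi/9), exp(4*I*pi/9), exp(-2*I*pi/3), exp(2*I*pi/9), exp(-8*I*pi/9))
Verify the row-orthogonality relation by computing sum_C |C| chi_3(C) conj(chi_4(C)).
Sum = 0; so <chi_3, chi_4> = 0 (distinct irreducibles are orthogonal).

Why: Compute term by term over conjugacy classes (|C| * chi_3(C) * conj(chi_4(C))):
  1*(1)*conj(1) + 1*(exp(2*I*pi/3))*conj(exp(8*I*pi/9)) + 1*(exp(-2*I*pi/3))*conj(exp(-2*I*pi/9)) + 1*(1)*conj(exp(2*I*pi/3)) + 1*(exp(2*I*pi/3))*conj(exp(-4*I*pi/9)) + 1*(exp(-2*I*pi/3))*conj(exp(4*I*pi/9)) + 1*(1)*conj(exp(-2*I*pi/3)) + 1*(exp(2*I*pi/3))*conj(exp(2*I*pi/9)) + 1*(exp(-2*I*pi/3))*conj(exp(-8*I*pi/9))
  = (1) + (exp(-2*I*pi/9)) + (exp(-4*I*pi/9)) + (exp(-2*I*pi/3)) + (exp(-8*I*pi/9)) + (exp(8*I*pi/9)) + (exp(2*I*pi/3)) + (exp(4*I*pi/9)) + (exp(2*I*pi/9))
  = 0.
(Exp terms are combined using exp(i*s)*conj(exp(i*t)) = exp(i*(s-t)), and sums of them are collapsed using the identity that for every m > 1 the m distinct m-th roots of unity sum to 0, e.g. 1 + exp(2*I*pi/3) + exp(-2*I*pi/3) = 0.)
Dividing by |G| = 9 gives 0/9 = 0, matching the row-orthogonality relation <chi_3, chi_4> = [chi_3 = chi_4].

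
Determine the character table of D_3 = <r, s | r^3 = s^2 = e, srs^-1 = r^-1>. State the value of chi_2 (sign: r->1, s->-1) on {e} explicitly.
Conjugacy classes: {e} of size 1, {r^1, r^2} of size 2, {s, sr, ..., sr^2} of size 3.
Character table:
  irrep \ class              {e} (size 1)  {r^1, r^2} (size 2)  {s, sr, ..., sr^2} (size 3)
  chi_1 (triv)               1             1                    1                          
  chi_2 (sign: r->1, s->-1)  1             1                    -1                         
  chi_3 (2d, j=1)            2             -1                   0                          

Spot check: chi_2 (sign: r->1, s->-1) on {e} = 1.

D_3 has order 2*3 = 6 with 3 conjugacy classes, hence 3 irreducibles. Sum of squared dims 1 + 1 + 4 = 6 = |G|. Linear characters come from the abelianisation; the 2-dimensional irreps have character r^k -> 2*cos(2*pi*j*k/3), reflections -> 0.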